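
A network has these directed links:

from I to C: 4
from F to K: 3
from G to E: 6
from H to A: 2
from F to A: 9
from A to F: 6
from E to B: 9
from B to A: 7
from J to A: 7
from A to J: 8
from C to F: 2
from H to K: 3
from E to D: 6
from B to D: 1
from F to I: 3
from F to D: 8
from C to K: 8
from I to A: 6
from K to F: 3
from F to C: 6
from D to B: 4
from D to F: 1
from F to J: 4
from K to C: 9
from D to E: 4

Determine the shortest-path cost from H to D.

14

Running Dijkstra from H:
H: 0
A: 2  (via H)
K: 3  (via H)
F: 6  (via K)
I: 9  (via F)
J: 10  (via A)
C: 12  (via K)
D: 14  (via F)
Shortest route: H → K → F → D = 14.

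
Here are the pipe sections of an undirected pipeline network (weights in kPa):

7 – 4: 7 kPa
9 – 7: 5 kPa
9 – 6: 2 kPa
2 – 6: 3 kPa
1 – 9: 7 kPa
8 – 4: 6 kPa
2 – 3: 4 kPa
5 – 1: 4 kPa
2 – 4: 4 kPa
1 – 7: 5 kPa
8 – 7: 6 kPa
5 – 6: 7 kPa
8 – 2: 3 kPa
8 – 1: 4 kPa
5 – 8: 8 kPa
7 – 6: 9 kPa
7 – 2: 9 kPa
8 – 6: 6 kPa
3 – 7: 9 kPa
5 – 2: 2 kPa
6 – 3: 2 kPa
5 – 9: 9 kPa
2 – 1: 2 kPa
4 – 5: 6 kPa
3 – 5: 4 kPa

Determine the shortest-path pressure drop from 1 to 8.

4 kPa

Compare a few routes:
1–8: 4 = 4
1–2–8: 2+3 = 5
Cheapest is 1–8 at 4 kPa.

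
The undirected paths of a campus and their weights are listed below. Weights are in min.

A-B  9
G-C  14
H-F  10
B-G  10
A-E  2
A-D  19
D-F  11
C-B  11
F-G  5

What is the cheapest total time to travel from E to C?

Shortest distances from E:
E: 0
A: 2  (via E)
B: 11  (via A)
D: 21  (via A)
G: 21  (via B)
C: 22  (via B)
Shortest route: E–A–B–C = 22 min.

22 min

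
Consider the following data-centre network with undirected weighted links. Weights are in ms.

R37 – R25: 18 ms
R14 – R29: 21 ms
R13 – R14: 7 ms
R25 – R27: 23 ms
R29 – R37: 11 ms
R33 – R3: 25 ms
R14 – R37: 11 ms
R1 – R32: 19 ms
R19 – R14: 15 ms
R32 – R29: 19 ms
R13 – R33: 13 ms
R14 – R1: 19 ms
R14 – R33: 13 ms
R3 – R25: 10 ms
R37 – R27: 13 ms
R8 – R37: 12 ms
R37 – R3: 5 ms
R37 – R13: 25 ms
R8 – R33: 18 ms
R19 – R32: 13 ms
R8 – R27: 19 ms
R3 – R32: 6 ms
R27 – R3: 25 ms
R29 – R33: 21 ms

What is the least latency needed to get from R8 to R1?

42 ms

Shortest distances from R8:
R8: 0
R37: 12  (via R8)
R3: 17  (via R37)
R33: 18  (via R8)
R27: 19  (via R8)
R32: 23  (via R3)
R14: 23  (via R37)
R29: 23  (via R37)
R25: 27  (via R3)
R13: 30  (via R14)
R19: 36  (via R32)
R1: 42  (via R32)
Shortest route: R8–R37–R3–R32–R1 = 42 ms.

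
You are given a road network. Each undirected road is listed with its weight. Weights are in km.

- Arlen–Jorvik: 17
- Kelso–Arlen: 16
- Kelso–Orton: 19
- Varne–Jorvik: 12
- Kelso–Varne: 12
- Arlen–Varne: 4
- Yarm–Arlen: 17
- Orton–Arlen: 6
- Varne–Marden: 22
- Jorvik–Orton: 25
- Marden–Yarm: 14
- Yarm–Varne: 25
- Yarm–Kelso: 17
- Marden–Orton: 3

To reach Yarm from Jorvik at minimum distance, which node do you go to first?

Varne

Candidate routes:
Jorvik → Varne → Yarm: 12+25 = 37
Jorvik → Varne → Arlen → Orton → Marden → Yarm: 12+4+6+3+14 = 39
Jorvik → Arlen → Yarm: 17+17 = 34
Jorvik → Varne → Arlen → Yarm: 12+4+17 = 33
The minimum is 33 km via Jorvik → Varne → Arlen → Yarm.
So from Jorvik the first move is to Varne.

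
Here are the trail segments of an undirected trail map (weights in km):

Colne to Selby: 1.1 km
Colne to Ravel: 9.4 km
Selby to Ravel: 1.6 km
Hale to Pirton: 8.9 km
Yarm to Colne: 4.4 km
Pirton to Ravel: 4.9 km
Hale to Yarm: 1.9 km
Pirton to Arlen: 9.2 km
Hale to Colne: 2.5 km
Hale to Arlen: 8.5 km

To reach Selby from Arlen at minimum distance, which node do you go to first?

Hale

Compare a few routes:
Arlen → Hale → Colne → Selby: 8.5+2.5+1.1 = 12.1
Arlen → Pirton → Ravel → Selby: 9.2+4.9+1.6 = 15.7
Cheapest is Arlen → Hale → Colne → Selby at 12.1 km.
So from Arlen the first move is to Hale.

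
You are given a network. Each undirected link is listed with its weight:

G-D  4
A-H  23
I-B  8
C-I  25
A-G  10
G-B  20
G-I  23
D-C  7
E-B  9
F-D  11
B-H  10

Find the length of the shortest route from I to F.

Compare a few routes:
I–C–D–F: 25+7+11 = 43
I–G–D–F: 23+4+11 = 38
Cheapest is I–G–D–F at 38.

38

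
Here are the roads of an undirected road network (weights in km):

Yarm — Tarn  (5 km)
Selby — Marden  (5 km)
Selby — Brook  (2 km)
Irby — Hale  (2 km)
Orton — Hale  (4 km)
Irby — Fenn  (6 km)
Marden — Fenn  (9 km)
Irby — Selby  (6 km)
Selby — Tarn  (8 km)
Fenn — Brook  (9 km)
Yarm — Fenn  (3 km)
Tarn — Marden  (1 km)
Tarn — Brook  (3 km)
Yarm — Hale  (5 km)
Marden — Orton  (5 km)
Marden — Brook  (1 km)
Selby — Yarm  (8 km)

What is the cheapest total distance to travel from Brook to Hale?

10 km

Enumerating some paths:
Brook–Tarn–Marden–Orton–Hale: 3+1+5+4 = 13
Brook–Marden–Tarn–Yarm–Hale: 1+1+5+5 = 12
Brook–Marden–Orton–Hale: 1+5+4 = 10
Cheapest is Brook–Marden–Orton–Hale at 10 km.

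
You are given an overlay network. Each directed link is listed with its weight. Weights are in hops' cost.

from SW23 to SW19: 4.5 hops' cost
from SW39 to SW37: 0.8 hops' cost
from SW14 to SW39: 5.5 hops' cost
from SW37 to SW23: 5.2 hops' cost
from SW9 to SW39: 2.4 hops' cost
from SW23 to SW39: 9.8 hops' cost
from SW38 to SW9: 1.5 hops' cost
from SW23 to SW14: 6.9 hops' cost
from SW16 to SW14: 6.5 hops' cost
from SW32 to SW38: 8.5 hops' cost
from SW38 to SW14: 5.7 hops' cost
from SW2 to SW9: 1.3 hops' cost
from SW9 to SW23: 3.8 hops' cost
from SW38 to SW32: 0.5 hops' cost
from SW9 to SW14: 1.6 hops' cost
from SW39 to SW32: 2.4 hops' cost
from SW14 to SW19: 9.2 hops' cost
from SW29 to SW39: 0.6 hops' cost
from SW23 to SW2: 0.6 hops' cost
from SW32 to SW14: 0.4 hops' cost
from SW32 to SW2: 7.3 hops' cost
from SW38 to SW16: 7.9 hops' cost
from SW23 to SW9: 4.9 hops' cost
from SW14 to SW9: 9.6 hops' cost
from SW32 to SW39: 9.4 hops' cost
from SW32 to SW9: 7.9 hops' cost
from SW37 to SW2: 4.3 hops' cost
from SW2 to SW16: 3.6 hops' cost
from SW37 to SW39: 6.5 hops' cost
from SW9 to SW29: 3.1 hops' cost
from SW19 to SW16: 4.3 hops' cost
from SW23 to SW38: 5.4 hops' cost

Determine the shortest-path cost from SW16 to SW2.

Running Dijkstra from SW16:
SW16: 0
SW14: 6.5  (via SW16)
SW39: 12  (via SW14)
SW37: 12.8  (via SW39)
SW32: 14.4  (via SW39)
SW19: 15.7  (via SW14)
SW9: 16.1  (via SW14)
SW2: 17.1  (via SW37)
Shortest route: SW16–SW14–SW39–SW37–SW2 = 17.1 hops' cost.

17.1 hops' cost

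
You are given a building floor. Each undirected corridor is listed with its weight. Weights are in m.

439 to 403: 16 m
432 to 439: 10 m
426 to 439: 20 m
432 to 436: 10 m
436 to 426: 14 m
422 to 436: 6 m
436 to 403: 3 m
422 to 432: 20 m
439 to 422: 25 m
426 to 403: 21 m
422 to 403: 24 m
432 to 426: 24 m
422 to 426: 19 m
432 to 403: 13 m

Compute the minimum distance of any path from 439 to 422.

Settle nodes by increasing distance from 439:
439: 0
432: 10  (via 439)
403: 16  (via 439)
436: 19  (via 403)
426: 20  (via 439)
422: 25  (via 439)
Shortest route: 439 → 422 = 25 m.

25 m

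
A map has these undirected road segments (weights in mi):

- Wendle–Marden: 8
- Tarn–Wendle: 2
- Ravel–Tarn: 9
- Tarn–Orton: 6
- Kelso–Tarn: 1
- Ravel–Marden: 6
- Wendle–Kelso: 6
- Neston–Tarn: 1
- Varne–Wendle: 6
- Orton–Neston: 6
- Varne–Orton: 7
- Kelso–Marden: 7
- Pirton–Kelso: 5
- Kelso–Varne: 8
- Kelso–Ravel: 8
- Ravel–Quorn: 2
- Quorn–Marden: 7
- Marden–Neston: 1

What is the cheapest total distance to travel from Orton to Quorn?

Settle nodes by increasing distance from Orton:
Orton: 0
Neston: 6  (via Orton)
Tarn: 6  (via Orton)
Kelso: 7  (via Tarn)
Varne: 7  (via Orton)
Marden: 7  (via Neston)
Wendle: 8  (via Tarn)
Pirton: 12  (via Kelso)
Ravel: 13  (via Marden)
Quorn: 14  (via Marden)
Shortest route: Orton–Neston–Marden–Quorn = 14 mi.

14 mi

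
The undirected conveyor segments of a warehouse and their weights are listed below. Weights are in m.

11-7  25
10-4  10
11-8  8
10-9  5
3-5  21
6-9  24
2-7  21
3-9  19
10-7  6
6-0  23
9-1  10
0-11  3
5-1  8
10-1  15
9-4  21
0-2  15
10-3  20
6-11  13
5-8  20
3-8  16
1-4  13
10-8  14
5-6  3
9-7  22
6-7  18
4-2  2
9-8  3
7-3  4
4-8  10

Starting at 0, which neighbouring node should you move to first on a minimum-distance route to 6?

11

Enumerating some paths:
0–6: 23 = 23
0–11–6: 3+13 = 16
0–11–8–5–6: 3+8+20+3 = 34
The minimum is 16 m via 0–11–6.
So from 0 the first move is to 11.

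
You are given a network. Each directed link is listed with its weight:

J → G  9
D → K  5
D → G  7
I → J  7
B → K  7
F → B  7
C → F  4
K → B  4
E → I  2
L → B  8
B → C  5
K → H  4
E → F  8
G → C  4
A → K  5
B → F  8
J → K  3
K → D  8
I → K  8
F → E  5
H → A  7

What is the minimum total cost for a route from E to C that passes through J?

Best E to J: E → I → J costing 9
Best J to C: J → K → B → C costing 12
Total via J: 9 + 12 = 21.

21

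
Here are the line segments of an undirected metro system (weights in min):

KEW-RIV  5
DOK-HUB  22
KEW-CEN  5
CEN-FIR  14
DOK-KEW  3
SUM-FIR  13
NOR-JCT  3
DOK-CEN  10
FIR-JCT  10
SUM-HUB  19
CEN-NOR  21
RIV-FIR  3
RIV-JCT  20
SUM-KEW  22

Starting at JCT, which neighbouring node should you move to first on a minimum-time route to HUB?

FIR

Enumerating some paths:
JCT → RIV → KEW → DOK → HUB: 20+5+3+22 = 50
JCT → FIR → RIV → KEW → DOK → HUB: 10+3+5+3+22 = 43
JCT → FIR → SUM → HUB: 10+13+19 = 42
JCT → NOR → CEN → KEW → DOK → HUB: 3+21+5+3+22 = 54
Cheapest is JCT → FIR → SUM → HUB at 42 min.
So from JCT the first move is to FIR.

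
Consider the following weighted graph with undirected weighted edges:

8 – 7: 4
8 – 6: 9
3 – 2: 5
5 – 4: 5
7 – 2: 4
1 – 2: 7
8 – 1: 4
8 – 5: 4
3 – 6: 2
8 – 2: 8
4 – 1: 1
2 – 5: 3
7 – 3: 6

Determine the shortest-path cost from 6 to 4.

14

Candidate routes:
6–3–2–5–4: 2+5+3+5 = 15
6–8–1–4: 9+4+1 = 14
The minimum is 14 via 6–8–1–4.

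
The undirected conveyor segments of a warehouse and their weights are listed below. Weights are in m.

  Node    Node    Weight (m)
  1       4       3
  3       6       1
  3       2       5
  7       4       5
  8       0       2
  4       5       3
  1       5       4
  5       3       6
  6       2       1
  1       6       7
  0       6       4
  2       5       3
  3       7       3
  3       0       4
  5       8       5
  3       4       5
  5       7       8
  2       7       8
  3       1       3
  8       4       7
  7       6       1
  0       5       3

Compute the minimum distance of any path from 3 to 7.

Running Dijkstra from 3:
3: 0
6: 1  (via 3)
2: 2  (via 6)
7: 2  (via 6)
Shortest route: 3–6–7 = 2 m.

2 m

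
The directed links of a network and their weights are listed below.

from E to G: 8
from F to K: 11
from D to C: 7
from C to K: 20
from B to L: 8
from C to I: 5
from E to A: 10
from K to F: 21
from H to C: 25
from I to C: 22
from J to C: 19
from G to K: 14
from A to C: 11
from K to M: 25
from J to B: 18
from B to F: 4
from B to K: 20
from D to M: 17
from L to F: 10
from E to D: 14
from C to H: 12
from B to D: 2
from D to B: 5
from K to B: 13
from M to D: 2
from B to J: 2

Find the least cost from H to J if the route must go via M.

79

Best H to M: H–C–K–M costing 70
Shortest M→J: M–D–B–J = 9
Total via M: 70 + 9 = 79.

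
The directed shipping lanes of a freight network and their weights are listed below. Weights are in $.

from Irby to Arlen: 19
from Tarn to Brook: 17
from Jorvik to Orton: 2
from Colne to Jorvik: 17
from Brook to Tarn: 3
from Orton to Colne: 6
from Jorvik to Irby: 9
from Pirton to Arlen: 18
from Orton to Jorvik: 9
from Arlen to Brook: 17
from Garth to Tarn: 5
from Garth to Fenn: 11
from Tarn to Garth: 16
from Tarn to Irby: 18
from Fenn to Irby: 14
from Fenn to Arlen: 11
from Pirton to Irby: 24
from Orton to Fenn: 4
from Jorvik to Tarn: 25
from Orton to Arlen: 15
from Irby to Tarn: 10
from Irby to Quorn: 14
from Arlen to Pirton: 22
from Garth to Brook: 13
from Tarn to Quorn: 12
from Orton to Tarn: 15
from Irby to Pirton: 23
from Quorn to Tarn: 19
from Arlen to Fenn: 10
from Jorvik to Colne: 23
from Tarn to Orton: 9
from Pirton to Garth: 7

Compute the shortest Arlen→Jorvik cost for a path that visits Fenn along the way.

Best Arlen to Fenn: Arlen–Fenn costing 10
Best Fenn to Jorvik: Fenn–Irby–Tarn–Orton–Jorvik costing 42
Total via Fenn: 10 + 42 = $52.

$52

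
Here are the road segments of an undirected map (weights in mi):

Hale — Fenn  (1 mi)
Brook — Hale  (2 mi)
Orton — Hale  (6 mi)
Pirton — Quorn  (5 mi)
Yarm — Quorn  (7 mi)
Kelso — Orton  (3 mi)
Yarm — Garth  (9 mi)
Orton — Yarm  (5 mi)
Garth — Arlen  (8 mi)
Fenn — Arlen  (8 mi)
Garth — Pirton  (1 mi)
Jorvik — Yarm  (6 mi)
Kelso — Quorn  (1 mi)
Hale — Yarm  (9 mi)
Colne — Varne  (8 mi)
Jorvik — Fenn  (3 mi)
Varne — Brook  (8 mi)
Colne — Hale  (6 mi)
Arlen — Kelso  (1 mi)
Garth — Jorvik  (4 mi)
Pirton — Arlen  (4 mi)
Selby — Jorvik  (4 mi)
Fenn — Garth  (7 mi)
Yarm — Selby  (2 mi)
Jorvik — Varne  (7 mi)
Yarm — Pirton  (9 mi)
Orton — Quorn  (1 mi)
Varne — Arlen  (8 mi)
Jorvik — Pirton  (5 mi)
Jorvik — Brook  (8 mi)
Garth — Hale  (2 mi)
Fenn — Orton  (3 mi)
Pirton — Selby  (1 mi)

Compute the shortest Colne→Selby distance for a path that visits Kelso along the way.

Best Colne to Kelso: Colne → Hale → Fenn → Orton → Quorn → Kelso costing 12
Best Kelso to Selby: Kelso → Arlen → Pirton → Selby costing 6
Total via Kelso: 12 + 6 = 18 mi.

18 mi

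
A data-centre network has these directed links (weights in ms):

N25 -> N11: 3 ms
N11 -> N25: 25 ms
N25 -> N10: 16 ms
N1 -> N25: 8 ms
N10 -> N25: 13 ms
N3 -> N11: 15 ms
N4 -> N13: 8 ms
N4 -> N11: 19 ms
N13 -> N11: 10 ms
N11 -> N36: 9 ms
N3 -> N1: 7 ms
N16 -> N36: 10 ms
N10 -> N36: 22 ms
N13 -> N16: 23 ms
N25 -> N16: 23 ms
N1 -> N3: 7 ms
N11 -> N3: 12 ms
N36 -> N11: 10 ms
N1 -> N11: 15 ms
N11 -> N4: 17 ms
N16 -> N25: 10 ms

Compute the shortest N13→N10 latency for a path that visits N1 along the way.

Shortest N13→N1: N13 → N11 → N3 → N1 = 29
Best N1 to N10: N1 → N25 → N10 costing 24
Total via N1: 29 + 24 = 53 ms.

53 ms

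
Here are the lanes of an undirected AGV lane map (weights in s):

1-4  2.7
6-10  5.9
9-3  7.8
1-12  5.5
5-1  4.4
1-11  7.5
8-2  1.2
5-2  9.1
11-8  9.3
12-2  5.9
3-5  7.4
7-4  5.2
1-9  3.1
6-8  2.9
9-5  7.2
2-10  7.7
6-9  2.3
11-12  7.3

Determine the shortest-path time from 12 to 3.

16.4 s

Enumerating some paths:
12 → 1 → 9 → 3: 5.5+3.1+7.8 = 16.4
12 → 1 → 5 → 3: 5.5+4.4+7.4 = 17.3
Cheapest is 12 → 1 → 9 → 3 at 16.4 s.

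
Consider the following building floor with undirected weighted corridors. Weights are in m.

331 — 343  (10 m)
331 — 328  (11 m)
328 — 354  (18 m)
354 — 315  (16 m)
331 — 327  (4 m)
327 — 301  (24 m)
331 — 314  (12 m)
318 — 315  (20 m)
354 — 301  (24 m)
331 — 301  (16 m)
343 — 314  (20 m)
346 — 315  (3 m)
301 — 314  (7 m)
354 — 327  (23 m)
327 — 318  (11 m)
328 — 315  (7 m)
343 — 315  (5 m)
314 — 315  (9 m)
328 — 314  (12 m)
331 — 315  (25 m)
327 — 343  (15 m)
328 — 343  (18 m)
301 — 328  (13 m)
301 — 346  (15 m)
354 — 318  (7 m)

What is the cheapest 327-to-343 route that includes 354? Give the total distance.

Shortest 327→354: 327–318–354 = 18
Best 354 to 343: 354–315–343 costing 21
Total via 354: 18 + 21 = 39 m.

39 m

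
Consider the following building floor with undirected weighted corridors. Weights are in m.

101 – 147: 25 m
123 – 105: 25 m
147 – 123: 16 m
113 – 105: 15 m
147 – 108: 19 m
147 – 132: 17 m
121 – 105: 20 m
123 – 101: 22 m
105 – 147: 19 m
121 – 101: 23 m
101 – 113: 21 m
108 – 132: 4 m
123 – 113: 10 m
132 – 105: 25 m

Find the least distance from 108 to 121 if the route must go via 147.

58 m

Best 108 to 147: 108 → 147 costing 19
Shortest 147→121: 147 → 105 → 121 = 39
Total via 147: 19 + 39 = 58 m.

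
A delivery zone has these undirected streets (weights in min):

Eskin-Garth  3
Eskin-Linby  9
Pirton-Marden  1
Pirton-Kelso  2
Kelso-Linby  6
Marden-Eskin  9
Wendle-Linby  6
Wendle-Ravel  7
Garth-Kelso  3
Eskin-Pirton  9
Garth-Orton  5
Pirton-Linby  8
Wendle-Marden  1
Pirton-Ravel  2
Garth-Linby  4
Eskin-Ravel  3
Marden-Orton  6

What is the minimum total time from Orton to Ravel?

Settle nodes by increasing distance from Orton:
Orton: 0
Garth: 5  (via Orton)
Marden: 6  (via Orton)
Pirton: 7  (via Marden)
Wendle: 7  (via Marden)
Kelso: 8  (via Garth)
Eskin: 8  (via Garth)
Linby: 9  (via Garth)
Ravel: 9  (via Pirton)
Shortest route: Orton–Marden–Pirton–Ravel = 9 min.

9 min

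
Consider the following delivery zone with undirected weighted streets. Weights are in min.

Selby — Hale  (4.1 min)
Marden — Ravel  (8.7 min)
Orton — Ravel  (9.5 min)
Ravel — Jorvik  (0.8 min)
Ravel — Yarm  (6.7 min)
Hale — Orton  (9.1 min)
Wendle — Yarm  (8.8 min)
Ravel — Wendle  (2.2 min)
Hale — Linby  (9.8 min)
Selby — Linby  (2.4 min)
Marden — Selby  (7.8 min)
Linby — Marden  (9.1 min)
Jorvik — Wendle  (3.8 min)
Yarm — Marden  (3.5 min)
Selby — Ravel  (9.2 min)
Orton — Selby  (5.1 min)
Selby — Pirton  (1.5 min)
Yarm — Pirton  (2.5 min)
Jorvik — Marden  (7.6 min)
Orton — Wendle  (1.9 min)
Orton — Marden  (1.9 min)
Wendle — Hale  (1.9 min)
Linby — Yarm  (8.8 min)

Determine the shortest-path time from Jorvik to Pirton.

Running Dijkstra from Jorvik:
Jorvik: 0
Ravel: 0.8  (via Jorvik)
Wendle: 3  (via Ravel)
Orton: 4.9  (via Wendle)
Hale: 4.9  (via Wendle)
Marden: 6.8  (via Orton)
Yarm: 7.5  (via Ravel)
Selby: 9  (via Hale)
Pirton: 10  (via Yarm)
Shortest route: Jorvik–Ravel–Yarm–Pirton = 10 min.

10 min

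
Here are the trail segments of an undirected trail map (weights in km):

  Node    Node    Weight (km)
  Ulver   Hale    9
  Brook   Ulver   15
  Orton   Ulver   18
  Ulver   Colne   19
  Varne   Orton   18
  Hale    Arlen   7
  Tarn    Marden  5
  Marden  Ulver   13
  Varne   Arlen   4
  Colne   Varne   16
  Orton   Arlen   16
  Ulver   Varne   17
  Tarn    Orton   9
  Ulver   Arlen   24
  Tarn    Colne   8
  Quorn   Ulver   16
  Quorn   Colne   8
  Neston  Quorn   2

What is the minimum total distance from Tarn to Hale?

Candidate routes:
Tarn - Marden - Ulver - Hale: 5+13+9 = 27
Tarn - Colne - Varne - Arlen - Hale: 8+16+4+7 = 35
Tarn - Orton - Arlen - Hale: 9+16+7 = 32
The minimum is 27 km via Tarn - Marden - Ulver - Hale.

27 km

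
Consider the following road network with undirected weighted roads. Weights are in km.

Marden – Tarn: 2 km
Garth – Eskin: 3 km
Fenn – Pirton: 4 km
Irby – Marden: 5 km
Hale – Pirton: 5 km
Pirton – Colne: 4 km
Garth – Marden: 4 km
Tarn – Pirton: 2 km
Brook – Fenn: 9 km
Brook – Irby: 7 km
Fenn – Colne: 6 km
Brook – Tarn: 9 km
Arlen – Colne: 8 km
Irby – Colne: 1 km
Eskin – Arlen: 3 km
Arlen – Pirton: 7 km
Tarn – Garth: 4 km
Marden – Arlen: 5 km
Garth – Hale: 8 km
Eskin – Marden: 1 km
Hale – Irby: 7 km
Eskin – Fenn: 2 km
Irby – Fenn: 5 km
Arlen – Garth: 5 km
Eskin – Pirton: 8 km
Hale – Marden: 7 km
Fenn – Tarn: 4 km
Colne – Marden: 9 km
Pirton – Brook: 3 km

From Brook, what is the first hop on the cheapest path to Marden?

Pirton

Candidate routes:
Brook - Pirton - Fenn - Eskin - Marden: 3+4+2+1 = 10
Brook - Tarn - Marden: 9+2 = 11
Brook - Pirton - Tarn - Marden: 3+2+2 = 7
The minimum is 7 km via Brook - Pirton - Tarn - Marden.
So from Brook the first move is to Pirton.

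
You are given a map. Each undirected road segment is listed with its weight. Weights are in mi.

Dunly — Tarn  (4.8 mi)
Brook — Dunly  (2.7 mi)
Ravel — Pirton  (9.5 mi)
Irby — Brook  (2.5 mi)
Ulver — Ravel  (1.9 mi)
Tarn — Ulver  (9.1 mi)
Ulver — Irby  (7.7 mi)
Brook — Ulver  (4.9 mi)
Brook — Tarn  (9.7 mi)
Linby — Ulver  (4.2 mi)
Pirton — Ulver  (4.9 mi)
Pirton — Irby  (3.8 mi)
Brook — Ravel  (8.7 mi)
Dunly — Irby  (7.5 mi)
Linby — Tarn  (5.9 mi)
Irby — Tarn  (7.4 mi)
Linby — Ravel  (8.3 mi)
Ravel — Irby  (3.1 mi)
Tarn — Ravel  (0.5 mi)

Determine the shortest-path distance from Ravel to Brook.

5.6 mi

Settle nodes by increasing distance from Ravel:
Ravel: 0
Tarn: 0.5  (via Ravel)
Ulver: 1.9  (via Ravel)
Irby: 3.1  (via Ravel)
Dunly: 5.3  (via Tarn)
Brook: 5.6  (via Irby)
Shortest route: Ravel → Irby → Brook = 5.6 mi.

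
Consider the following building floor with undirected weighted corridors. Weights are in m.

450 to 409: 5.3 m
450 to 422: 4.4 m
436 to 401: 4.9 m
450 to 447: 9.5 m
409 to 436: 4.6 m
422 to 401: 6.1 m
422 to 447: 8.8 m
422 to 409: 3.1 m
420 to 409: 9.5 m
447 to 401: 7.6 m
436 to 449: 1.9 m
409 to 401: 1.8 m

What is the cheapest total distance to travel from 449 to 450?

Settle nodes by increasing distance from 449:
449: 0
436: 1.9  (via 449)
409: 6.5  (via 436)
401: 6.8  (via 436)
422: 9.6  (via 409)
450: 11.8  (via 409)
Shortest route: 449 → 436 → 409 → 450 = 11.8 m.

11.8 m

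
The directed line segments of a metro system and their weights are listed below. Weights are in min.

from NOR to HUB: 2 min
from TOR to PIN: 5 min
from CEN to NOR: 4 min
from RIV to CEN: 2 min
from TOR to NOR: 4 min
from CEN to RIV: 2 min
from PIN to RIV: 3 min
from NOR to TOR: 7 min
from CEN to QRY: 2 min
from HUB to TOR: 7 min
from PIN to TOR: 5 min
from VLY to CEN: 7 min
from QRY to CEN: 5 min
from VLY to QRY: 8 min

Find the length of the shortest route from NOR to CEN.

Shortest distances from NOR:
NOR: 0
HUB: 2  (via NOR)
TOR: 7  (via NOR)
PIN: 12  (via TOR)
RIV: 15  (via PIN)
CEN: 17  (via RIV)
Shortest route: NOR–TOR–PIN–RIV–CEN = 17 min.

17 min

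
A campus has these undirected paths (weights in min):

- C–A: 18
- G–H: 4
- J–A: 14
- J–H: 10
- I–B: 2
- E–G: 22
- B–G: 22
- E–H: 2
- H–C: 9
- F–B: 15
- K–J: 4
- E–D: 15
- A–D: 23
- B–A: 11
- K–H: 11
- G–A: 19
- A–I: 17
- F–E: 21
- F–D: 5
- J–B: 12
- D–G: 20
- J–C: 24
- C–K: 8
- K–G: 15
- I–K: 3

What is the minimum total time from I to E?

16 min

Compare a few routes:
I - K - C - H - E: 3+8+9+2 = 22
I - K - H - E: 3+11+2 = 16
I - K - J - H - E: 3+4+10+2 = 19
Cheapest is I - K - H - E at 16 min.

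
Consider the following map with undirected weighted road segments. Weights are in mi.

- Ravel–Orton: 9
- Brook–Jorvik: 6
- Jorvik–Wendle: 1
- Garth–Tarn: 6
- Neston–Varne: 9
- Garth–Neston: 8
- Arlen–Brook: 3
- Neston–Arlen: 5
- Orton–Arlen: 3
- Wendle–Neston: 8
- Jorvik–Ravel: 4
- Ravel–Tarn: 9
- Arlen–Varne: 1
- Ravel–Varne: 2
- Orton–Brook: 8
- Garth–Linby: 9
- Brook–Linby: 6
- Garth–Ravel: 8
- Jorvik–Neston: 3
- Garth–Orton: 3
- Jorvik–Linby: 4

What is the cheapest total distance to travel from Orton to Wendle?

11 mi

Running Dijkstra from Orton:
Orton: 0
Garth: 3  (via Orton)
Arlen: 3  (via Orton)
Varne: 4  (via Arlen)
Ravel: 6  (via Varne)
Brook: 6  (via Arlen)
Neston: 8  (via Arlen)
Tarn: 9  (via Garth)
Jorvik: 10  (via Ravel)
Wendle: 11  (via Jorvik)
Shortest route: Orton → Arlen → Varne → Ravel → Jorvik → Wendle = 11 mi.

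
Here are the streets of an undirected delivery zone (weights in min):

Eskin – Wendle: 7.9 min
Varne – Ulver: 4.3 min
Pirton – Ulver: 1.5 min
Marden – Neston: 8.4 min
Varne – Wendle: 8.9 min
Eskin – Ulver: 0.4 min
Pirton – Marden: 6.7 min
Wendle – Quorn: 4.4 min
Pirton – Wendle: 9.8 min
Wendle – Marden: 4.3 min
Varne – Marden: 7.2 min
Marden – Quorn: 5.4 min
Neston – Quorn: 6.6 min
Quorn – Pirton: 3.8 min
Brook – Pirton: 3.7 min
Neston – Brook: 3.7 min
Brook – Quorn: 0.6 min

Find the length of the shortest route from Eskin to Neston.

9.3 min

Candidate routes:
Eskin–Ulver–Pirton–Brook–Neston: 0.4+1.5+3.7+3.7 = 9.3
Eskin–Ulver–Pirton–Quorn–Neston: 0.4+1.5+3.8+6.6 = 12.3
Eskin–Ulver–Pirton–Quorn–Brook–Neston: 0.4+1.5+3.8+0.6+3.7 = 10
Eskin–Ulver–Pirton–Brook–Quorn–Neston: 0.4+1.5+3.7+0.6+6.6 = 12.8
Cheapest is Eskin–Ulver–Pirton–Brook–Neston at 9.3 min.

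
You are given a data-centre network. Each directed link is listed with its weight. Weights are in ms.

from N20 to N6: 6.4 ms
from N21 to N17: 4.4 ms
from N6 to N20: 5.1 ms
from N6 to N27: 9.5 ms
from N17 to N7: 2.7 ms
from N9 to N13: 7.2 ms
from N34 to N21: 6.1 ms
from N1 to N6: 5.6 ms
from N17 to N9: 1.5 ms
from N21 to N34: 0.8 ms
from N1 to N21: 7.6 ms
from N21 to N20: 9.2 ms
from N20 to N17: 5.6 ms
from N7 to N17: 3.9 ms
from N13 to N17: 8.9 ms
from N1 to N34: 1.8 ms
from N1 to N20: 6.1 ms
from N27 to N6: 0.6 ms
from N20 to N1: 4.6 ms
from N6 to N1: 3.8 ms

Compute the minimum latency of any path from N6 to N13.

Settle nodes by increasing distance from N6:
N6: 0
N1: 3.8  (via N6)
N20: 5.1  (via N6)
N34: 5.6  (via N1)
N27: 9.5  (via N6)
N17: 10.7  (via N20)
N21: 11.4  (via N1)
N9: 12.2  (via N17)
N7: 13.4  (via N17)
N13: 19.4  (via N9)
Shortest route: N6 → N20 → N17 → N9 → N13 = 19.4 ms.

19.4 ms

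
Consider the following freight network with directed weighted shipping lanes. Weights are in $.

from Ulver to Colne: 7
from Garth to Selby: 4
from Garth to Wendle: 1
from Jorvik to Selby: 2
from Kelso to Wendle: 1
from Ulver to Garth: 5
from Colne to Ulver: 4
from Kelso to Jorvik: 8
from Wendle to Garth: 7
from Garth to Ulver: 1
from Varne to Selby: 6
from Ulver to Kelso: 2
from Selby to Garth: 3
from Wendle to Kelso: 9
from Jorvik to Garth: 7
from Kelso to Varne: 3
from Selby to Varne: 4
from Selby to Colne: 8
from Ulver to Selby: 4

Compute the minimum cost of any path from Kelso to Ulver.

$9

Shortest distances from Kelso:
Kelso: 0
Wendle: 1  (via Kelso)
Varne: 3  (via Kelso)
Garth: 8  (via Wendle)
Jorvik: 8  (via Kelso)
Ulver: 9  (via Garth)
Shortest route: Kelso → Wendle → Garth → Ulver = $9.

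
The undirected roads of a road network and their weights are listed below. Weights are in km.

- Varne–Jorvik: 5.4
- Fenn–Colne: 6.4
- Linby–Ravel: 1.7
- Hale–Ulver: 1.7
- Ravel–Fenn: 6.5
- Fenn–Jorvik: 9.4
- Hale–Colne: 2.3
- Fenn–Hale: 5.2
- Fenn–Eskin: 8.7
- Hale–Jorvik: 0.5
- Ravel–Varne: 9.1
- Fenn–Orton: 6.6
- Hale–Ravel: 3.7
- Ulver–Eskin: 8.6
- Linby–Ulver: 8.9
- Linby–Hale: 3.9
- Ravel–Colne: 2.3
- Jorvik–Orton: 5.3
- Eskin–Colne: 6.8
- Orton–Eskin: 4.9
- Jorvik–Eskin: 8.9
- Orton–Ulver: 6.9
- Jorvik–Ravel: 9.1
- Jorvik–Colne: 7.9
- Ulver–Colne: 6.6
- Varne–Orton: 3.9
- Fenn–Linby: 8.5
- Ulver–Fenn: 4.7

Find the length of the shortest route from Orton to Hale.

5.8 km

Shortest distances from Orton:
Orton: 0
Varne: 3.9  (via Orton)
Eskin: 4.9  (via Orton)
Jorvik: 5.3  (via Orton)
Hale: 5.8  (via Jorvik)
Shortest route: Orton–Jorvik–Hale = 5.8 km.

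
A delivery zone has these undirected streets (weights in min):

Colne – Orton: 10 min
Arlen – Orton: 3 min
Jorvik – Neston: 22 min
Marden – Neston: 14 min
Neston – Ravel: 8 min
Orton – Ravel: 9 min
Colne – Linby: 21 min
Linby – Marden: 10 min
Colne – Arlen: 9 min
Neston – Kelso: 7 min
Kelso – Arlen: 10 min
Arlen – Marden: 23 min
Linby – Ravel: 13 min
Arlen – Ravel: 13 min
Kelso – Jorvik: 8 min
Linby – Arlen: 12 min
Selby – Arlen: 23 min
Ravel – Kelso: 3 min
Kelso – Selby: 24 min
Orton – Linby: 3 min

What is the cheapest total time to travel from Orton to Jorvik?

20 min

Enumerating some paths:
Orton → Arlen → Kelso → Jorvik: 3+10+8 = 21
Orton → Linby → Ravel → Kelso → Jorvik: 3+13+3+8 = 27
Orton → Ravel → Kelso → Jorvik: 9+3+8 = 20
The minimum is 20 min via Orton → Ravel → Kelso → Jorvik.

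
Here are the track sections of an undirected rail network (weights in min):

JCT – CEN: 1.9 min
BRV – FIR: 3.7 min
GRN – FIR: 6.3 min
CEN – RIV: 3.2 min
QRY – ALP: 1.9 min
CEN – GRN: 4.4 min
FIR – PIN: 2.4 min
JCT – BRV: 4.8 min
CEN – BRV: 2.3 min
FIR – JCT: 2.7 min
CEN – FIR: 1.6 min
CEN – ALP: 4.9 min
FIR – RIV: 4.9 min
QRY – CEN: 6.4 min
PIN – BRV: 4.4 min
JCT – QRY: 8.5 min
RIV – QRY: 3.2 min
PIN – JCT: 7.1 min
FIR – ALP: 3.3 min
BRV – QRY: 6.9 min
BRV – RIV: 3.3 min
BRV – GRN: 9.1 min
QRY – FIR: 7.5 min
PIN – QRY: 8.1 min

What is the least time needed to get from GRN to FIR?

6 min

Enumerating some paths:
GRN - CEN - FIR: 4.4+1.6 = 6
GRN - FIR: 6.3 = 6.3
GRN - CEN - JCT - FIR: 4.4+1.9+2.7 = 9
The minimum is 6 min via GRN - CEN - FIR.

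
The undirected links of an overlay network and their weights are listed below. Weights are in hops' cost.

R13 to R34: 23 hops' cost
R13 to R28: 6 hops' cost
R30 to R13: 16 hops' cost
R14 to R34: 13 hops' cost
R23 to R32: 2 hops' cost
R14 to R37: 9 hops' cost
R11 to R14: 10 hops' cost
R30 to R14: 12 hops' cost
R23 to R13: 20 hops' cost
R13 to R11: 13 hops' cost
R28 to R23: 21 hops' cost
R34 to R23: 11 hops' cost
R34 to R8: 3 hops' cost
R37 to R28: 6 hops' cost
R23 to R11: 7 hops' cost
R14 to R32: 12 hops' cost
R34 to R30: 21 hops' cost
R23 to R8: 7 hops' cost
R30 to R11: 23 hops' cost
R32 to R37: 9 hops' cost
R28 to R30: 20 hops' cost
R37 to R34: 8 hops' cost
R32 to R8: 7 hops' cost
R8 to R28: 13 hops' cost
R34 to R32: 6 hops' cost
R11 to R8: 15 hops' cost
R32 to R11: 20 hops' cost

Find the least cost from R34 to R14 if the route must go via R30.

Shortest R34→R30: R34–R30 = 21
Best R30 to R14: R30–R14 costing 12
Total via R30: 21 + 12 = 33 hops' cost.

33 hops' cost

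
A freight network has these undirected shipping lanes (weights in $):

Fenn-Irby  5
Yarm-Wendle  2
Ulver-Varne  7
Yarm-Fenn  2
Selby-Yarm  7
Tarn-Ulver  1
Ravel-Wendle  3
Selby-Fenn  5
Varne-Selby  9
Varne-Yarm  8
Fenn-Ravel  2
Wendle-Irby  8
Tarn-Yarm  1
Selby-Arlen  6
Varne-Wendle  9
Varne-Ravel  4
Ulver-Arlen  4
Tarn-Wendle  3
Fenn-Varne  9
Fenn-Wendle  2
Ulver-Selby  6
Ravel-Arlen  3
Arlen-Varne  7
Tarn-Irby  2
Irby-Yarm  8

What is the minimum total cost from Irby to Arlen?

Shortest distances from Irby:
Irby: 0
Tarn: 2  (via Irby)
Yarm: 3  (via Tarn)
Ulver: 3  (via Tarn)
Fenn: 5  (via Irby)
Wendle: 5  (via Tarn)
Arlen: 7  (via Ulver)
Shortest route: Irby → Tarn → Ulver → Arlen = $7.

$7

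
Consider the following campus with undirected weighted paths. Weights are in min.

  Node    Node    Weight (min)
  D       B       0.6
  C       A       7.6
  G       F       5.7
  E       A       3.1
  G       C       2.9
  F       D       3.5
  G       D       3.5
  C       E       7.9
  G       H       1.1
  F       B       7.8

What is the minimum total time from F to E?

16.5 min

Compare a few routes:
F - G - C - E: 5.7+2.9+7.9 = 16.5
F - D - G - C - E: 3.5+3.5+2.9+7.9 = 17.8
F - G - C - A - E: 5.7+2.9+7.6+3.1 = 19.3
F - D - G - C - A - E: 3.5+3.5+2.9+7.6+3.1 = 20.6
Cheapest is F - G - C - E at 16.5 min.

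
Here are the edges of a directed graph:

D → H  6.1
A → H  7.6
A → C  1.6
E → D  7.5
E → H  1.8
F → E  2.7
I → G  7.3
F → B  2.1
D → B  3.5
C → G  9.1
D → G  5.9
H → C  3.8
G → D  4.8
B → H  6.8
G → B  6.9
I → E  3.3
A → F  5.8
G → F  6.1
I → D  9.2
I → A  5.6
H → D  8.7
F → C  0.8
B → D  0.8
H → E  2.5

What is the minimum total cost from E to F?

Candidate routes:
E–H–D–G–F: 1.8+8.7+5.9+6.1 = 22.5
E–H–C–G–F: 1.8+3.8+9.1+6.1 = 20.8
E–D–G–F: 7.5+5.9+6.1 = 19.5
E–D–H–C–G–F: 7.5+6.1+3.8+9.1+6.1 = 32.6
Cheapest is E–D–G–F at 19.5.

19.5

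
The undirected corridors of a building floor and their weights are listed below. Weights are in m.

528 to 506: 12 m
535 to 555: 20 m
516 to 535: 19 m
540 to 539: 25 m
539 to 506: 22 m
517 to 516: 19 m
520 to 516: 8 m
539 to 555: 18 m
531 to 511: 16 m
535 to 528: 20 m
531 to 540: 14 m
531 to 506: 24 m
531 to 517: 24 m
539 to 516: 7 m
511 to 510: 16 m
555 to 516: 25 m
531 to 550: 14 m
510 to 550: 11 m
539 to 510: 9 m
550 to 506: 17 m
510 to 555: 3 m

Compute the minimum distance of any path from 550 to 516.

27 m

Running Dijkstra from 550:
550: 0
510: 11  (via 550)
531: 14  (via 550)
555: 14  (via 510)
506: 17  (via 550)
539: 20  (via 510)
511: 27  (via 510)
516: 27  (via 539)
Shortest route: 550 → 510 → 539 → 516 = 27 m.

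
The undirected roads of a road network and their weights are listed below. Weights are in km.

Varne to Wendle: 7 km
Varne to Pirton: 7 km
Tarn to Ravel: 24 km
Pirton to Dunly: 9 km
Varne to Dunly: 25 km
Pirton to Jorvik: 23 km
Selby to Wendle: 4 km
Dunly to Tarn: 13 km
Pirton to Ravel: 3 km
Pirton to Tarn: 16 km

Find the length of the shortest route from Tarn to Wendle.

30 km

Compare a few routes:
Tarn–Dunly–Pirton–Varne–Wendle: 13+9+7+7 = 36
Tarn–Pirton–Varne–Wendle: 16+7+7 = 30
Tarn–Ravel–Pirton–Varne–Wendle: 24+3+7+7 = 41
Cheapest is Tarn–Pirton–Varne–Wendle at 30 km.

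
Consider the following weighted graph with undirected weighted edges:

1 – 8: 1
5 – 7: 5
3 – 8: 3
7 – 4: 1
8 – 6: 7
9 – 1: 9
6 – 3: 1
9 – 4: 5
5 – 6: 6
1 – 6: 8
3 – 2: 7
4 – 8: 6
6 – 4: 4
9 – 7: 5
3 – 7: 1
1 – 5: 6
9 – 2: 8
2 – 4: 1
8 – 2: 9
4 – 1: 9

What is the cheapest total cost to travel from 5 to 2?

7

Running Dijkstra from 5:
5: 0
7: 5  (via 5)
1: 6  (via 5)
3: 6  (via 7)
4: 6  (via 7)
6: 6  (via 5)
2: 7  (via 4)
Shortest route: 5–7–4–2 = 7.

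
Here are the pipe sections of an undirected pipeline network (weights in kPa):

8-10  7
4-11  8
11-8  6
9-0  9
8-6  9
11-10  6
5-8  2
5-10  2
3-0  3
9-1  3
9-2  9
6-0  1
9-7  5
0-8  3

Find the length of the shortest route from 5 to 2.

23 kPa

Compare a few routes:
5 - 8 - 6 - 0 - 9 - 2: 2+9+1+9+9 = 30
5 - 8 - 0 - 9 - 2: 2+3+9+9 = 23
Cheapest is 5 - 8 - 0 - 9 - 2 at 23 kPa.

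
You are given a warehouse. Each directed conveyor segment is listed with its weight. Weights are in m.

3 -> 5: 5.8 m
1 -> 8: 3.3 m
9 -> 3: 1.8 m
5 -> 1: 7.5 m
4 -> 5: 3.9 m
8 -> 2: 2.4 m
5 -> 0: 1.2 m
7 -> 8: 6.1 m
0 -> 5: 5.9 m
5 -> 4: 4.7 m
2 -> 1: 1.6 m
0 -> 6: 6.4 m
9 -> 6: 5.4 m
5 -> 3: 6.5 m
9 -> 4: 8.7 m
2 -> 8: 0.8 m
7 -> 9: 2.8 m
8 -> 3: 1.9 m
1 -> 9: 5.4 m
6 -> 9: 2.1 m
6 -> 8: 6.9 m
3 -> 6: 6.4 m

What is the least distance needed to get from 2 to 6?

9.1 m

Compare a few routes:
2 - 1 - 9 - 6: 1.6+5.4+5.4 = 12.4
2 - 1 - 8 - 3 - 6: 1.6+3.3+1.9+6.4 = 13.2
2 - 8 - 3 - 6: 0.8+1.9+6.4 = 9.1
The minimum is 9.1 m via 2 - 8 - 3 - 6.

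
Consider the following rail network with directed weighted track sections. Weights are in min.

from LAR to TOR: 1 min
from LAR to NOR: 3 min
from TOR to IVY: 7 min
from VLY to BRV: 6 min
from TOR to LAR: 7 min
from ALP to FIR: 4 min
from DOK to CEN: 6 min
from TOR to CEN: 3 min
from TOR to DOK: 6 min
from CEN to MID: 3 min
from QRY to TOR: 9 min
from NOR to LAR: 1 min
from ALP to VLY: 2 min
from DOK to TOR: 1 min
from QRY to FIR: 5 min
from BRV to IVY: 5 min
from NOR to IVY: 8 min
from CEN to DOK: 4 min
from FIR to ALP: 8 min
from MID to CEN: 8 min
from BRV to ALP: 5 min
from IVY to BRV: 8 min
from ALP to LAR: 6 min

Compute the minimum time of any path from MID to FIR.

Settle nodes by increasing distance from MID:
MID: 0
CEN: 8  (via MID)
DOK: 12  (via CEN)
TOR: 13  (via DOK)
IVY: 20  (via TOR)
LAR: 20  (via TOR)
NOR: 23  (via LAR)
BRV: 28  (via IVY)
ALP: 33  (via BRV)
VLY: 35  (via ALP)
FIR: 37  (via ALP)
Shortest route: MID–CEN–DOK–TOR–IVY–BRV–ALP–FIR = 37 min.

37 min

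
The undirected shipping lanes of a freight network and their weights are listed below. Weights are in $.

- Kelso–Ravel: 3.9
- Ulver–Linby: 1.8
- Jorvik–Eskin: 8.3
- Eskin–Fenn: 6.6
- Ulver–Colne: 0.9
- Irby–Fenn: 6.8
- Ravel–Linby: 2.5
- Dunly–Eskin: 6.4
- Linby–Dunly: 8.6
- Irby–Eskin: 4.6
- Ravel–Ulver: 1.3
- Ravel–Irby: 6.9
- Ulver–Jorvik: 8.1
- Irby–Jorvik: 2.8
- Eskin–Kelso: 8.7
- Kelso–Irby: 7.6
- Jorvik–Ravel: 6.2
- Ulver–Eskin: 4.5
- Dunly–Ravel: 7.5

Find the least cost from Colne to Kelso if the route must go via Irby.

$16.7

Best Colne to Irby: Colne–Ulver–Ravel–Irby costing 9.1
Best Irby to Kelso: Irby–Kelso costing 7.6
Total via Irby: 9.1 + 7.6 = $16.7.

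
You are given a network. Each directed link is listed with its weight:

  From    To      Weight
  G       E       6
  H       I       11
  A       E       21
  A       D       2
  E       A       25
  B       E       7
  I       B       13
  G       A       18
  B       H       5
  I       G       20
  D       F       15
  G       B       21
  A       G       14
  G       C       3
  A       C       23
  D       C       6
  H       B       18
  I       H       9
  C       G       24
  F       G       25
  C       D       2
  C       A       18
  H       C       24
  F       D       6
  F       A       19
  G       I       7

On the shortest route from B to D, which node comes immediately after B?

H

Candidate routes:
B–H–C–D: 5+24+2 = 31
B–E–A–D: 7+25+2 = 34
Cheapest is B–H–C–D at 31.
So from B the first move is to H.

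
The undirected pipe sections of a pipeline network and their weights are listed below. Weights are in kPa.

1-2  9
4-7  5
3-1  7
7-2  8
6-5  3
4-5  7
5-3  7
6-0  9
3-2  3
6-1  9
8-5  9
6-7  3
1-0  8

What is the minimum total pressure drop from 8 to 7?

15 kPa

Enumerating some paths:
8 → 5 → 3 → 2 → 7: 9+7+3+8 = 27
8 → 5 → 4 → 7: 9+7+5 = 21
8 → 5 → 6 → 7: 9+3+3 = 15
8 → 5 → 3 → 1 → 6 → 7: 9+7+7+9+3 = 35
Cheapest is 8 → 5 → 6 → 7 at 15 kPa.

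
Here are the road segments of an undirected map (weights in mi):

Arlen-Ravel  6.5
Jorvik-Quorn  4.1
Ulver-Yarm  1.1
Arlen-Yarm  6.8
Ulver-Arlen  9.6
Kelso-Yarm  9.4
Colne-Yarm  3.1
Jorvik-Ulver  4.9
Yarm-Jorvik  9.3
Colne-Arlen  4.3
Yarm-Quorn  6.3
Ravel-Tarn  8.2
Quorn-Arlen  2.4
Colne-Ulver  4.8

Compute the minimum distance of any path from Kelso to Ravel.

Compare a few routes:
Kelso–Yarm–Arlen–Ravel: 9.4+6.8+6.5 = 22.7
Kelso–Yarm–Colne–Arlen–Ravel: 9.4+3.1+4.3+6.5 = 23.3
Kelso–Yarm–Ulver–Colne–Arlen–Ravel: 9.4+1.1+4.8+4.3+6.5 = 26.1
Kelso–Yarm–Quorn–Arlen–Ravel: 9.4+6.3+2.4+6.5 = 24.6
Cheapest is Kelso–Yarm–Arlen–Ravel at 22.7 mi.

22.7 mi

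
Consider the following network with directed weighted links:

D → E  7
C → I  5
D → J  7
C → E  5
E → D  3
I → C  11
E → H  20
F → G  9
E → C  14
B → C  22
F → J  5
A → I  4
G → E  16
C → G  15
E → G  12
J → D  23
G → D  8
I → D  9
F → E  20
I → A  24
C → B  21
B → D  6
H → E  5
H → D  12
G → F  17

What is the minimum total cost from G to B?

Candidate routes:
G → D → E → C → B: 8+7+14+21 = 50
G → E → C → B: 16+14+21 = 51
Cheapest is G → D → E → C → B at 50.

50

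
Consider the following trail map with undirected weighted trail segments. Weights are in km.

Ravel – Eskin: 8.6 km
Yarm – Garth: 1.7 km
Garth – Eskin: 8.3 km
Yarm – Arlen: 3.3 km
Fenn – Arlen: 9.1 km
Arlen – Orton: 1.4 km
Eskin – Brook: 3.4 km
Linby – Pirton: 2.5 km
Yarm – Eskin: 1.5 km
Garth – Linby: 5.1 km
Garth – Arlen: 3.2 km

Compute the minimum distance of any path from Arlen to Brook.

8.2 km

Running Dijkstra from Arlen:
Arlen: 0
Orton: 1.4  (via Arlen)
Garth: 3.2  (via Arlen)
Yarm: 3.3  (via Arlen)
Eskin: 4.8  (via Yarm)
Brook: 8.2  (via Eskin)
Shortest route: Arlen–Yarm–Eskin–Brook = 8.2 km.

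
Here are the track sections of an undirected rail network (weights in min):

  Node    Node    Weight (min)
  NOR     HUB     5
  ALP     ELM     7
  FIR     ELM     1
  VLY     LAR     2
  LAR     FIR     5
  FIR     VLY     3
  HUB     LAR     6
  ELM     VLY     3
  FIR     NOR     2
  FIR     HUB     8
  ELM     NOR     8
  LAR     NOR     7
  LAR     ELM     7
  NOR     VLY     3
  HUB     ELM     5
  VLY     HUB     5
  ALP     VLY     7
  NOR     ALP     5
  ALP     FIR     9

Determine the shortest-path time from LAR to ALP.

9 min

Enumerating some paths:
LAR → VLY → NOR → ALP: 2+3+5 = 10
LAR → FIR → NOR → ALP: 5+2+5 = 12
LAR → VLY → ALP: 2+7 = 9
LAR → NOR → ALP: 7+5 = 12
The minimum is 9 min via LAR → VLY → ALP.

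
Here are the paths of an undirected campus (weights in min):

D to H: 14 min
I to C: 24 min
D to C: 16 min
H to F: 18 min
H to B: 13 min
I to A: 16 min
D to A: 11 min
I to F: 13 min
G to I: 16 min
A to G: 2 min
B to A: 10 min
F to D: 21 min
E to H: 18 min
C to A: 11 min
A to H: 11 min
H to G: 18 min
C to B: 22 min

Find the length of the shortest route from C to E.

Running Dijkstra from C:
C: 0
A: 11  (via C)
G: 13  (via A)
D: 16  (via C)
B: 21  (via A)
H: 22  (via A)
I: 24  (via C)
F: 37  (via D)
E: 40  (via H)
Shortest route: C–A–H–E = 40 min.

40 min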